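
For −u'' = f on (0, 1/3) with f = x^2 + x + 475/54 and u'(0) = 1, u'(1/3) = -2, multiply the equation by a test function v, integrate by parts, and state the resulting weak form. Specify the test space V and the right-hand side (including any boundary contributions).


V = H^1(0, 1/3) (v unrestricted at boundary; u is determined up to an additive constant); weak form: ∫_0^1/3 u'v' dx = ∫_0^1/3 (x^2 + x + 475/54) v dx − 2·v(1/3) − v(0) for all v ∈ V.

Multiply both sides by a test function v and integrate from 0 to 1/3:
  ∫_0^1/3 −u''(x) v(x) dx = ∫_0^1/3 f(x) v(x) dx.
Integrate the LHS by parts once:
  ∫_0^1/3 −u'' v dx = −[u'(x) v(x)]_0^1/3 + ∫_0^1/3 u'(x) v'(x) dx.
Thus ∫_0^1/3 u'(x) v'(x) dx = ∫_0^1/3 f(x) v(x) dx + [u'(x) v(x)]_0^1/3.
Choose V so that boundary terms are either known or forced to vanish.
u has inhomogeneous Neumann u'(0) = 1, u'(1/3) = -2. [u' v]_0^1/3 = (-2)·v(1/3) − (1)·v(0) = − 2·v(1/3) − v(0). Take V = H^1(0, 1/3); boundary term becomes part of RHS.
Weak formulation: find u (satisfying any essential BC) such that ∫_0^1/3 u'(x) v'(x) dx = ∫_0^1/3 f v dx − 2·v(1/3) − v(0) for all v ∈ V (Neumann data are natural BCs: they enter the RHS as boundary terms).
Substituting f(x) = x^2 + x + 475/54, the right-hand side is ∫_0^1/3 (x^2 + x + 475/54) v dx − 2·v(1/3) − v(0).
Compatibility check (pure Neumann): taking v ≡ 1 ∈ V gives 0 = ∫_0^1/3 f dx + (-2) − (1), i.e. ∫_0^1/3 f dx must equal u'(0) − u'(1/3) = 3. Indeed ∫_0^1/3 (x^2 + x + 475/54) dx = 3, so the data are compatible. The solution is then unique only up to an additive constant (fix it e.g. by requiring ∫_0^1/3 u dx = 0).


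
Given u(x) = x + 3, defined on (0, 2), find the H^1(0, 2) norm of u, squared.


||u||_{H^1}^2 = 104/3

The H^1 norm (squared) on an interval (0, L) is
  ||u||_{H^1}^2 = ∫_0^L u(x)^2 dx + ∫_0^L u'(x)^2 dx.
Compute u'(x) = 1.
Then u(x)^2 = x**2 + 6*x + 9 and u'(x)^2 = 1.
Integrate each monomial from 0 to 2 using ∫_0^2 c·x^n dx = c·2^(n+1)/(n+1):
  ∫_0^2 u(x)^2 dx = ∫_0^2 (x^2 + 6*x + 9) dx. Term by term:
    ∫_0^2 x^2 dx = 8/3;  ∫_0^2 6*x dx = 12;  ∫_0^2 9 dx = 18.
  Sum: 8/3 + 12 + 18 = 98/3.
  ∫_0^2 u'(x)^2 dx = ∫_0^2 (1) dx. Term by term:
    ∫_0^2 1 dx = 2.
Adding: ||u||_{H^1}^2 = 98/3 + 2 = 104/3.


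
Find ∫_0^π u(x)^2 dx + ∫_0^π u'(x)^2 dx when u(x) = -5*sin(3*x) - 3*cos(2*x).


||u||_{H^1(0,π)}^2 = 180 + 295*π/2

u'(x) = 6*sin(2*x) - 15*cos(3*x).
Expand u² and (u')² and integrate term by term on (0, π), using: for integers n ≥ 1, ∫_0^π sin²(nx) dx = ∫_0^π cos²(nx) dx = π/2; for n ≠ n', ∫_0^π sin(nx)sin(n'x) dx = ∫_0^π cos(nx)cos(n'x) dx = 0; and by product-to-sum, ∫_0^π sin(nx)cos(n'x) dx = ½∫_0^π [sin((n+n')x) + sin((n−n')x)] dx, which is 0 when n+n' is even and 2n/(n²−n'²) when n+n' is odd (it need not vanish on (0, π)).
  u² squared terms: (-5)²·∫sin(3x)² dx = 25·π/2 = 25*π/2;  (-3)²·∫cos(2x)² dx = 9·π/2 = 9*π/2.
  u² cross terms: 2·(-5)·(-3)·∫sin(3x)·cos(2x) dx = 30·(6/5) = 36.
  So ∫_0^π u² dx = 25*π/2 + 9*π/2 + 36 = 36 + 17*π.
  (u')² squared terms: (-15)²·∫cos(3x)² dx = 225·π/2 = 225*π/2;  (6)²·∫sin(2x)² dx = 36·π/2 = 18*π.
  (u')² cross terms: 2·(-15)·(6)·∫cos(3x)·sin(2x) dx = -180·(-4/5) = 144.
  So ∫_0^π (u')² dx = 225*π/2 + 18*π + 144 = 144 + 261*π/2.
||u||_{H^1}^2 = (36 + 17*π) + (144 + 261*π/2) = 180 + 295*π/2.


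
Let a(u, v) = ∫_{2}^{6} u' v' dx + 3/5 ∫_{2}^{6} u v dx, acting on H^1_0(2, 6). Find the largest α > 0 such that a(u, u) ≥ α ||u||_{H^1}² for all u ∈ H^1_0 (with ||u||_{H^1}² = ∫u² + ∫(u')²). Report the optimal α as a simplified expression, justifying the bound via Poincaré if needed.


α = (48/5 + π^2)/(π^2 + 16)

Coercivity of a(·,·) on H^1_0(2, 6) means a(u, u) ≥ α ||u||_{H^1}² for every u ∈ H^1_0.
The interval has length L = 4, and Poincaré/coercivity depend only on L. Here a(u, u) = ∫(u')² + (3/5)·∫u².
Here 0 < c = 3/5 < 1. The condition a(u,u) ≥ α||u||_{H^1}² reads (1−α)∫(u')² ≥ (α−c)∫u². Any admissible α is ≤ 1 (rapidly oscillating u have ∫u²/∫(u')² → 0), and α = 1 would force 0 ≥ (1−c)∫u², impossible since c < 1; so 1−α > 0. By the sharp Poincaré inequality on H^1_0 of an interval of length L, ∫(u')² ≥ (π/L)²∫u² with equality for the first sine mode sin(π(x−x₀)/L) (x₀ the left endpoint), so the inequality holds for all u iff (1−α)(π/L)² ≥ α − c, i.e. α ≤ ((π/L)² + c)/((π/L)² + 1) = (1 + c(L/π)²)/(1 + (L/π)²). With (π/L)² = π^2/16 and c = 3/5, the largest admissible constant is α = ((π/L)² + c)/((π/L)² + 1).
Simplifying, α = (48/5 + π^2)/(π^2 + 16).


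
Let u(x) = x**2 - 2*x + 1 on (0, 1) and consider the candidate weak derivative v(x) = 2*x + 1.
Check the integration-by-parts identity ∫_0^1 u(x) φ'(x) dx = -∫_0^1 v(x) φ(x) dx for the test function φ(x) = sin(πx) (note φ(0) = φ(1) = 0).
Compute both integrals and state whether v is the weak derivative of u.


LHS = 2/π, RHS = -4/π. No, v is not the weak derivative of u.

u(x) = x**2 - 2*x + 1, classical derivative u'(x) = 2*x - 2.
φ(x) = sin(πx), so φ'(x) = π*cos(π*x).
Note φ(0) = φ(1) = 0, so the boundary term u·φ vanishes.
LHS = ∫_0^1 u(x) φ'(x) dx = ∫_0^1 (π*x^2*cos(π*x) - 2*π*x*cos(π*x) + π*cos(π*x)) dx. Term by term:
  ∫_0^1 π*cos(π*x) dx = 0;  ∫_0^1 π*x^2*cos(π*x) dx = -2/π;  ∫_0^1 -2*π*x*cos(π*x) dx = 4/π.
Sum: 0 − 2/π + 4/π = 2/π.
So LHS = 2/π.
∫_0^1 v(x) φ(x) dx = ∫_0^1 (2*x*sin(π*x) + sin(π*x)) dx. Term by term:
  ∫_0^1 2*x*sin(π*x) dx = 2/π;  ∫_0^1 sin(π*x) dx = 2/π.
Sum: 2/π + 2/π = 4/π.
So RHS = -∫_0^1 v(x) φ(x) dx = -4/π.
LHS − RHS = 6/π ≠ 0, so the identity fails.
(For a valid weak derivative the identity must hold for EVERY test function, in particular this one. The failure shows v is NOT the weak derivative of u.)
Correct weak derivative would be u'(x) = 2*x - 2.


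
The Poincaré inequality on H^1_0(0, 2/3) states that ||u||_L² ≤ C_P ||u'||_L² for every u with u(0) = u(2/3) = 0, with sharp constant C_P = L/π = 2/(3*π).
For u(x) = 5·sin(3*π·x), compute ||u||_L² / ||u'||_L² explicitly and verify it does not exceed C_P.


||u||_L² / ||u'||_L² = 1/(3*π) < C_P = 2/(3*π).

u(x) = 5·sin(3*π·x), so u'(x) = 15*π*cos(3*π*x).
Writing u(x) = A·sin(kπx/L) with A = 5 and k = 2, use ∫_0^L sin²(kπx/L) dx = L/2 and ∫_0^L cos²(kπx/L) dx = L/2.
u² = 25·sin²(3*π·x) and (u')² = 225*π^2·cos²(3*π·x), and each of sin², cos² integrates to L/2 = 1/3 over (0, 2/3).
∫_0^2/3 u² dx = 25/3, so ||u||_L² = 5*sqrt(3)/3.
∫_0^2/3 (u')² dx = 75*π^2, so ||u'||_L² = 5*sqrt(3)*π.
Ratio ||u||_L² / ||u'||_L² = 1/(3*π).
Sharp Poincaré constant on H^1_0(0, 2/3) is C_P = L/π = 2/(3*π), achieved by sin(3*π/2·x).
This is the k = 2 harmonic; the ratio L/(kπ) is strictly less than C_P = L/π, consistent with the sharp inequality ||u||_L² ≤ C_P ||u'||_L².


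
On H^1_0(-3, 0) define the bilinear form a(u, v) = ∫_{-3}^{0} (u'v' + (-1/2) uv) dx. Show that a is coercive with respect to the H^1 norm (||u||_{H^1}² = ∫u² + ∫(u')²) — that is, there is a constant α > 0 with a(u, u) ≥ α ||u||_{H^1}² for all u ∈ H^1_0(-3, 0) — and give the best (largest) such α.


α = (-9/2 + π^2)/(9 + π^2)

Coercivity of a(·,·) on H^1_0(-3, 0) means a(u, u) ≥ α ||u||_{H^1}² for every u ∈ H^1_0.
The interval has length L = 3, and Poincaré/coercivity depend only on L. Here a(u, u) = ∫(u')² + (-1/2)·∫u².
Here c = -1/2 < 0 with |c| < (π/L)² = π^2/9, so coercivity still holds. The condition a(u,u) ≥ α||u||_{H^1}² reads (1−α)∫(u')² ≥ (α−c)∫u². Any admissible α is ≤ 1 (rapidly oscillating u have ∫u²/∫(u')² → 0), and α = 1 would force 0 ≥ (1−c)∫u², impossible since c < 1; so 1−α > 0. By the sharp Poincaré inequality on H^1_0 of an interval of length L, ∫(u')² ≥ (π/L)²∫u² with equality for the first sine mode sin(π(x−x₀)/L) (x₀ the left endpoint), so the inequality holds for all u iff (1−α)(π/L)² ≥ α − c, i.e. α ≤ ((π/L)² + c)/((π/L)² + 1) = (1 + c(L/π)²)/(1 + (L/π)²). (Direct route, valid since c ≤ 0: Poincaré gives c∫u² ≥ c(L/π)²∫(u')², so a(u,u) ≥ (1 + c(L/π)²)∫(u')², while ||u||_{H^1}² ≤ (1 + (L/π)²)∫(u')²; dividing yields the same α.) With (π/L)² = π^2/9 and c = -1/2, the largest admissible constant is α = ((π/L)² + c)/((π/L)² + 1).
Simplifying, α = (-9/2 + π^2)/(9 + π^2).


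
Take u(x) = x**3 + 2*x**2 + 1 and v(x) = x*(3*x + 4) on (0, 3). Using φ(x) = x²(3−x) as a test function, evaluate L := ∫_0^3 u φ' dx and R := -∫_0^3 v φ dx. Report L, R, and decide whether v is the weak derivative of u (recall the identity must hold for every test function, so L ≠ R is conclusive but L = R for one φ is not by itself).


LHS = -243/2, RHS = -243/2. Yes, v = u' weakly.

u(x) = x**3 + 2*x**2 + 1, classical derivative u'(x) = 3*x**2 + 4*x.
φ(x) = x²(3−x), so φ'(x) = 3*x*(2 - x).
Note φ(0) = φ(3) = 0, so the boundary term u·φ vanishes.
LHS = ∫_0^3 u(x) φ'(x) dx = ∫_0^3 (-3*x^5 + 12*x^3 - 3*x^2 + 6*x) dx. Term by term:
  ∫_0^3 -3*x^5 dx = -729/2;  ∫_0^3 12*x^3 dx = 243;  ∫_0^3 -3*x^2 dx = -27;
  ∫_0^3 6*x dx = 27.
Sum: -729/2 + 243 − 27 + 27 = -243/2.
So LHS = -243/2.
∫_0^3 v(x) φ(x) dx = ∫_0^3 (-3*x^5 + 5*x^4 + 12*x^3) dx. Term by term:
  ∫_0^3 -3*x^5 dx = -729/2;  ∫_0^3 5*x^4 dx = 243;  ∫_0^3 12*x^3 dx = 243.
Sum: -729/2 + 243 + 243 = 243/2.
So RHS = -∫_0^3 v(x) φ(x) dx = -243/2.
LHS = RHS, so the identity holds for this test φ.
Moreover u is smooth here and v(x) = u'(x) = 3*x**2 + 4*x pointwise, so the identity holds for every test function. Hence v is the weak derivative of u.


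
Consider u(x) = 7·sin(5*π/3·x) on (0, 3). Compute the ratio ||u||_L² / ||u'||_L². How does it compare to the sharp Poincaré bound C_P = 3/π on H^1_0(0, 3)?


||u||_L² / ||u'||_L² = 3/(5*π) < C_P = 3/π.

u(x) = 7·sin(5*π/3·x), so u'(x) = 35*π*cos(5*π*x/3)/3.
Writing u(x) = A·sin(kπx/L) with A = 7 and k = 5, use ∫_0^L sin²(kπx/L) dx = L/2 and ∫_0^L cos²(kπx/L) dx = L/2.
u² = 49·sin²(5*π/3·x) and (u')² = 1225*π^2/9·cos²(5*π/3·x), and each of sin², cos² integrates to L/2 = 3/2 over (0, 3).
∫_0^3 u² dx = 147/2, so ||u||_L² = 7*sqrt(6)/2.
∫_0^3 (u')² dx = 1225*π^2/6, so ||u'||_L² = 35*sqrt(6)*π/6.
Ratio ||u||_L² / ||u'||_L² = 3/(5*π).
Sharp Poincaré constant on H^1_0(0, 3) is C_P = L/π = 3/π, achieved by sin(π/3·x).
This is the k = 5 harmonic; the ratio L/(kπ) is strictly less than C_P = L/π, consistent with the sharp inequality ||u||_L² ≤ C_P ||u'||_L².


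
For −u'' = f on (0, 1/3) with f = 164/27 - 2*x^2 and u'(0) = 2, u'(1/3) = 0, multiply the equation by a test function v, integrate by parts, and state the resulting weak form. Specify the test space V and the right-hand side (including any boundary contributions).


V = H^1(0, 1/3) (v unrestricted at boundary; u is determined up to an additive constant); weak form: ∫_0^1/3 u'v' dx = ∫_0^1/3 (164/27 - 2*x^2) v dx − 2·v(0) for all v ∈ V.

Multiply both sides by a test function v and integrate from 0 to 1/3:
  ∫_0^1/3 −u''(x) v(x) dx = ∫_0^1/3 f(x) v(x) dx.
Integrate the LHS by parts once:
  ∫_0^1/3 −u'' v dx = −[u'(x) v(x)]_0^1/3 + ∫_0^1/3 u'(x) v'(x) dx.
Thus ∫_0^1/3 u'(x) v'(x) dx = ∫_0^1/3 f(x) v(x) dx + [u'(x) v(x)]_0^1/3.
Choose V so that boundary terms are either known or forced to vanish.
u has inhomogeneous Neumann u'(0) = 2, u'(1/3) = 0. [u' v]_0^1/3 = (0)·v(1/3) − (2)·v(0) = − 2·v(0). Take V = H^1(0, 1/3); boundary term becomes part of RHS.
Weak formulation: find u (satisfying any essential BC) such that ∫_0^1/3 u'(x) v'(x) dx = ∫_0^1/3 f v dx − 2·v(0) for all v ∈ V (Neumann data are natural BCs: they enter the RHS as boundary terms).
Substituting f(x) = 164/27 - 2*x^2, the right-hand side is ∫_0^1/3 (164/27 - 2*x^2) v dx − 2·v(0).
Compatibility check (pure Neumann): taking v ≡ 1 ∈ V gives 0 = ∫_0^1/3 f dx + (0) − (2), i.e. ∫_0^1/3 f dx must equal u'(0) − u'(1/3) = 2. Indeed ∫_0^1/3 (164/27 - 2*x^2) dx = 2, so the data are compatible. The solution is then unique only up to an additive constant (fix it e.g. by requiring ∫_0^1/3 u dx = 0).


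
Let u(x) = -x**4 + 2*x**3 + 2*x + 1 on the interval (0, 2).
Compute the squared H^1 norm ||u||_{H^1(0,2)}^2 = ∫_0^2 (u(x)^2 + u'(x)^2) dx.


||u||_{H^1}^2 = 16822/315

The H^1 norm (squared) on an interval (0, L) is
  ||u||_{H^1}^2 = ∫_0^L u(x)^2 dx + ∫_0^L u'(x)^2 dx.
Compute u'(x) = -4*x**3 + 6*x**2 + 2.
Then u(x)^2 = x**8 - 4*x**7 + 4*x**6 - 4*x**5 + 6*x**4 + 4*x**3 + 4*x**2 + 4*x + 1 and u'(x)^2 = 16*x**6 - 48*x**5 + 36*x**4 - 16*x**3 + 24*x**2 + 4.
Integrate each monomial from 0 to 2 using ∫_0^2 c·x^n dx = c·2^(n+1)/(n+1):
  ∫_0^2 u(x)^2 dx = ∫_0^2 (x^8 - 4*x^7 + 4*x^6 - 4*x^5 + 6*x^4 + 4*x^3 + 4*x^2 + 4*x + 1) dx. Term by term:
    ∫_0^2 x^8 dx = 512/9;  ∫_0^2 -4*x^7 dx = -128;  ∫_0^2 4*x^6 dx = 512/7;
    ∫_0^2 -4*x^5 dx = -128/3;  ∫_0^2 6*x^4 dx = 192/5;  ∫_0^2 4*x^3 dx = 16;
    ∫_0^2 4*x^2 dx = 32/3;  ∫_0^2 4*x dx = 8;  ∫_0^2 1 dx = 2.
  Sum: 512/9 − 128 + 512/7 − 128/3 + 192/5 + 16 + 32/3 + 8 + 2 = 10846/315.
  ∫_0^2 u'(x)^2 dx = ∫_0^2 (16*x^6 - 48*x^5 + 36*x^4 - 16*x^3 + 24*x^2 + 4) dx. Term by term:
    ∫_0^2 16*x^6 dx = 2048/7;  ∫_0^2 -48*x^5 dx = -512;  ∫_0^2 36*x^4 dx = 1152/5;
    ∫_0^2 -16*x^3 dx = -64;  ∫_0^2 24*x^2 dx = 64;  ∫_0^2 4 dx = 8.
  Sum: 2048/7 − 512 + 1152/5 − 64 + 64 + 8 = 664/35.
Adding: ||u||_{H^1}^2 = 10846/315 + 664/35 = 16822/315.


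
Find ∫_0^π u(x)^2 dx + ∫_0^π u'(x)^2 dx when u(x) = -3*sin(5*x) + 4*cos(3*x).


||u||_{H^1(0,π)}^2 = 197*π

u'(x) = -12*sin(3*x) - 15*cos(5*x).
Expand u² and (u')² and integrate term by term on (0, π), using: for integers n ≥ 1, ∫_0^π sin²(nx) dx = ∫_0^π cos²(nx) dx = π/2; for n ≠ n', ∫_0^π sin(nx)sin(n'x) dx = ∫_0^π cos(nx)cos(n'x) dx = 0; and by product-to-sum, ∫_0^π sin(nx)cos(n'x) dx = ½∫_0^π [sin((n+n')x) + sin((n−n')x)] dx, which is 0 when n+n' is even and 2n/(n²−n'²) when n+n' is odd (it need not vanish on (0, π)).
  u² squared terms: (-3)²·∫sin(5x)² dx = 9·π/2 = 9*π/2;  (4)²·∫cos(3x)² dx = 16·π/2 = 8*π.
  u² cross terms: 2·(-3)·(4)·∫sin(5x)·cos(3x) dx = -24·(0) = 0.
  So ∫_0^π u² dx = 9*π/2 + 8*π + 0 = 25*π/2.
  (u')² squared terms: (-15)²·∫cos(5x)² dx = 225·π/2 = 225*π/2;  (-12)²·∫sin(3x)² dx = 144·π/2 = 72*π.
  (u')² cross terms: 2·(-15)·(-12)·∫cos(5x)·sin(3x) dx = 360·(0) = 0.
  So ∫_0^π (u')² dx = 225*π/2 + 72*π + 0 = 369*π/2.
||u||_{H^1}^2 = (25*π/2) + (369*π/2) = 197*π.


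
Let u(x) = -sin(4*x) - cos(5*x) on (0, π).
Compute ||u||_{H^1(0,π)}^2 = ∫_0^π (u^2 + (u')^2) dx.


||u||_{H^1(0,π)}^2 = -416/9 + 43*π/2

u'(x) = 5*sin(5*x) - 4*cos(4*x).
Expand u² and (u')² and integrate term by term on (0, π), using: for integers n ≥ 1, ∫_0^π sin²(nx) dx = ∫_0^π cos²(nx) dx = π/2; for n ≠ n', ∫_0^π sin(nx)sin(n'x) dx = ∫_0^π cos(nx)cos(n'x) dx = 0; and by product-to-sum, ∫_0^π sin(nx)cos(n'x) dx = ½∫_0^π [sin((n+n')x) + sin((n−n')x)] dx, which is 0 when n+n' is even and 2n/(n²−n'²) when n+n' is odd (it need not vanish on (0, π)).
  u² squared terms: (-1)²·∫cos(5x)² dx = 1·π/2 = π/2;  (-1)²·∫sin(4x)² dx = 1·π/2 = π/2.
  u² cross terms: 2·(-1)·(-1)·∫cos(5x)·sin(4x) dx = 2·(-8/9) = -16/9.
  So ∫_0^π u² dx = π/2 + π/2 − 16/9 = -16/9 + π.
  (u')² squared terms: (-4)²·∫cos(4x)² dx = 16·π/2 = 8*π;  (5)²·∫sin(5x)² dx = 25·π/2 = 25*π/2.
  (u')² cross terms: 2·(-4)·(5)·∫cos(4x)·sin(5x) dx = -40·(10/9) = -400/9.
  So ∫_0^π (u')² dx = 8*π + 25*π/2 − 400/9 = -400/9 + 41*π/2.
||u||_{H^1}^2 = (-16/9 + π) + (-400/9 + 41*π/2) = -416/9 + 43*π/2.


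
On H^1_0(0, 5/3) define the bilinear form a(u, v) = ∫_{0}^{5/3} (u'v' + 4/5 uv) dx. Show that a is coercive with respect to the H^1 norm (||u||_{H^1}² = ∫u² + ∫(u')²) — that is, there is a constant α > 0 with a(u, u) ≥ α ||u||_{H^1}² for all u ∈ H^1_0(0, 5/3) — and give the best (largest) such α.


α = (20 + 9*π^2)/(25 + 9*π^2)

Coercivity of a(·,·) on H^1_0(0, 5/3) means a(u, u) ≥ α ||u||_{H^1}² for every u ∈ H^1_0.
The interval has length L = 5/3, and Poincaré/coercivity depend only on L. Here a(u, u) = ∫(u')² + (4/5)·∫u².
Here 0 < c = 4/5 < 1. The condition a(u,u) ≥ α||u||_{H^1}² reads (1−α)∫(u')² ≥ (α−c)∫u². Any admissible α is ≤ 1 (rapidly oscillating u have ∫u²/∫(u')² → 0), and α = 1 would force 0 ≥ (1−c)∫u², impossible since c < 1; so 1−α > 0. By the sharp Poincaré inequality on H^1_0 of an interval of length L, ∫(u')² ≥ (π/L)²∫u² with equality for the first sine mode sin(π(x−x₀)/L) (x₀ the left endpoint), so the inequality holds for all u iff (1−α)(π/L)² ≥ α − c, i.e. α ≤ ((π/L)² + c)/((π/L)² + 1) = (1 + c(L/π)²)/(1 + (L/π)²). With (π/L)² = 9*π^2/25 and c = 4/5, the largest admissible constant is α = ((π/L)² + c)/((π/L)² + 1).
Simplifying, α = (20 + 9*π^2)/(25 + 9*π^2).


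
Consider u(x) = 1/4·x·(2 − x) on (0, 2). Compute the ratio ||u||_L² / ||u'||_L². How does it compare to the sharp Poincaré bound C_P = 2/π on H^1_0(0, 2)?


||u||_L² / ||u'||_L² = sqrt(10)/5 < C_P = 2/π.

u(x) = 1/4·x·(2 − x), so u'(x) = 1/2 - x/2.
u(x) = 1/4·x·(2 − x) vanishes at x = 0 and x = 2, so u ∈ H^1_0(0, 2). Differentiate via the product rule and integrate the resulting polynomials term by term.
  ∫_0^2 u² dx = ∫_0^2 (x^4/16 - x^3/4 + x^2/4) dx. Term by term:
    ∫_0^2 x^4/16 dx = 2/5;  ∫_0^2 -x^3/4 dx = -1;  ∫_0^2 x^2/4 dx = 2/3.
  Sum: 2/5 − 1 + 2/3 = 1/15.
  ∫_0^2 (u')² dx = ∫_0^2 (x^2/4 - x/2 + 1/4) dx. Term by term:
    ∫_0^2 x^2/4 dx = 2/3;  ∫_0^2 -x/2 dx = -1;  ∫_0^2 1/4 dx = 1/2.
  Sum: 2/3 − 1 + 1/2 = 1/6.
∫_0^2 u² dx = 1/15, so ||u||_L² = sqrt(15)/15.
∫_0^2 (u')² dx = 1/6, so ||u'||_L² = sqrt(6)/6.
Ratio ||u||_L² / ||u'||_L² = sqrt(10)/5.
Sharp Poincaré constant on H^1_0(0, 2) is C_P = L/π = 2/π, achieved by sin(π/2·x).
A polynomial bump cannot attain the sharp Poincaré constant (only the first sine eigenfunction does), so the ratio is strictly less than C_P, consistent with ||u||_L² ≤ C_P ||u'||_L².


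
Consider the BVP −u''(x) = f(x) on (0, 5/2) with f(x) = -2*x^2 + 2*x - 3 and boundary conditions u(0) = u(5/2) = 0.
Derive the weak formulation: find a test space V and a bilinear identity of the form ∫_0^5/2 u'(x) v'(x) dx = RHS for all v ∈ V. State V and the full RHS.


V = H^1_0(0, 5/2) (so v(0) = v(5/2) = 0); weak form: ∫_0^5/2 u'v' dx = ∫_0^5/2 (-2*x^2 + 2*x - 3) v dx for all v ∈ V.

Multiply both sides by a test function v and integrate from 0 to 5/2:
  ∫_0^5/2 −u''(x) v(x) dx = ∫_0^5/2 f(x) v(x) dx.
Integrate the LHS by parts once:
  ∫_0^5/2 −u'' v dx = −[u'(x) v(x)]_0^5/2 + ∫_0^5/2 u'(x) v'(x) dx.
Thus ∫_0^5/2 u'(x) v'(x) dx = ∫_0^5/2 f(x) v(x) dx + [u'(x) v(x)]_0^5/2.
Choose V so that boundary terms are either known or forced to vanish.
u is Dirichlet: u(0) = u(5/2) = 0. Let V = H^1_0(0, 5/2); then v(0) = v(5/2) = 0, and [u' v]_0^5/2 = 0.
Weak formulation: find u (satisfying any essential BC) such that ∫_0^5/2 u'(x) v'(x) dx = ∫_0^5/2 f v dx for all v ∈ V.
Substituting f(x) = -2*x^2 + 2*x - 3, the right-hand side is ∫_0^5/2 (-2*x^2 + 2*x - 3) v dx.


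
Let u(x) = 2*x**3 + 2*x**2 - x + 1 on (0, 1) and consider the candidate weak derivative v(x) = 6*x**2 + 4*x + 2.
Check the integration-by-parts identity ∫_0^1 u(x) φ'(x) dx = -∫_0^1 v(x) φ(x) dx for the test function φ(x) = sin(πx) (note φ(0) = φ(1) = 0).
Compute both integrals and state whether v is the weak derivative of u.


LHS = -8/π + 24/π^3, RHS = -14/π + 24/π^3. No, v is not the weak derivative of u.

u(x) = 2*x**3 + 2*x**2 - x + 1, classical derivative u'(x) = 6*x**2 + 4*x - 1.
φ(x) = sin(πx), so φ'(x) = π*cos(π*x).
Note φ(0) = φ(1) = 0, so the boundary term u·φ vanishes.
LHS = ∫_0^1 u(x) φ'(x) dx = ∫_0^1 (2*π*x^3*cos(π*x) + 2*π*x^2*cos(π*x) - π*x*cos(π*x) + π*cos(π*x)) dx. Term by term:
  ∫_0^1 π*cos(π*x) dx = 0;  ∫_0^1 -π*x*cos(π*x) dx = 2/π;  ∫_0^1 2*π*x^2*cos(π*x) dx = -4/π;
  ∫_0^1 2*π*x^3*cos(π*x) dx = -6/π + 24/π^3.
Sum: 0 + 2/π − 4/π + -6/π + 24/π^3 = -8/π + 24/π^3.
So LHS = -8/π + 24/π^3.
∫_0^1 v(x) φ(x) dx = ∫_0^1 (6*x^2*sin(π*x) + 4*x*sin(π*x) + 2*sin(π*x)) dx. Term by term:
  ∫_0^1 2*sin(π*x) dx = 4/π;  ∫_0^1 4*x*sin(π*x) dx = 4/π;  ∫_0^1 6*x^2*sin(π*x) dx = -24/π^3 + 6/π.
Sum: 4/π + 4/π + -24/π^3 + 6/π = -24/π^3 + 14/π.
So RHS = -∫_0^1 v(x) φ(x) dx = -14/π + 24/π^3.
LHS − RHS = 6/π ≠ 0, so the identity fails.
(For a valid weak derivative the identity must hold for EVERY test function, in particular this one. The failure shows v is NOT the weak derivative of u.)
Correct weak derivative would be u'(x) = 6*x**2 + 4*x - 1.


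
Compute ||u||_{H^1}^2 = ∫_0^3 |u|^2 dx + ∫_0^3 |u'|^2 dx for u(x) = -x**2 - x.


||u||_{H^1}^2 = 1551/10

The H^1 norm (squared) on an interval (0, L) is
  ||u||_{H^1}^2 = ∫_0^L u(x)^2 dx + ∫_0^L u'(x)^2 dx.
Compute u'(x) = -2*x - 1.
Then u(x)^2 = x**4 + 2*x**3 + x**2 and u'(x)^2 = 4*x**2 + 4*x + 1.
Integrate each monomial from 0 to 3 using ∫_0^3 c·x^n dx = c·3^(n+1)/(n+1):
  ∫_0^3 u(x)^2 dx = ∫_0^3 (x^4 + 2*x^3 + x^2) dx. Term by term:
    ∫_0^3 x^4 dx = 243/5;  ∫_0^3 2*x^3 dx = 81/2;  ∫_0^3 x^2 dx = 9.
  Sum: 243/5 + 81/2 + 9 = 981/10.
  ∫_0^3 u'(x)^2 dx = ∫_0^3 (4*x^2 + 4*x + 1) dx. Term by term:
    ∫_0^3 4*x^2 dx = 36;  ∫_0^3 4*x dx = 18;  ∫_0^3 1 dx = 3.
  Sum: 36 + 18 + 3 = 57.
Adding: ||u||_{H^1}^2 = 981/10 + 57 = 1551/10.


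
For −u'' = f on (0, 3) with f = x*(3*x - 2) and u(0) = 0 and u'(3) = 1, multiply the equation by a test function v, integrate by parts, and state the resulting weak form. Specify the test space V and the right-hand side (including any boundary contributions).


V = {v ∈ H^1(0, 3) : v(0) = 0} (test functions vanish at x = 0 where u is specified); weak form: ∫_0^3 u'v' dx = ∫_0^3 (x*(3*x - 2)) v dx + v(3) for all v ∈ V.

Multiply both sides by a test function v and integrate from 0 to 3:
  ∫_0^3 −u''(x) v(x) dx = ∫_0^3 f(x) v(x) dx.
Integrate the LHS by parts once:
  ∫_0^3 −u'' v dx = −[u'(x) v(x)]_0^3 + ∫_0^3 u'(x) v'(x) dx.
Thus ∫_0^3 u'(x) v'(x) dx = ∫_0^3 f(x) v(x) dx + [u'(x) v(x)]_0^3.
Choose V so that boundary terms are either known or forced to vanish.
Mixed BC: u(0) = 0 (Dirichlet) and u'(3) = 1 (Neumann). Define V = {v ∈ H^1(0, 3) : v(0) = 0}. Then [u' v]_0^3 = u'(3)·v(3) − u'(0)·0 = v(3).
Weak formulation: find u (satisfying any essential BC) such that ∫_0^3 u'(x) v'(x) dx = ∫_0^3 f v dx + v(3) for all v ∈ V (Dirichlet at 0 absorbed into V; Neumann datum at x = 3 contributes the boundary term).
Substituting f(x) = x*(3*x - 2), the right-hand side is ∫_0^3 (x*(3*x - 2)) v dx + v(3).


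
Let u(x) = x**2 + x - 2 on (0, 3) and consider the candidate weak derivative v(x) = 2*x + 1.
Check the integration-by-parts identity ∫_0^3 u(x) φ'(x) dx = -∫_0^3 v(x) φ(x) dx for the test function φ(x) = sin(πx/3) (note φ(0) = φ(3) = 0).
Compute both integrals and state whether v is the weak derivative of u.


LHS = -24/π, RHS = -24/π. Yes, v = u' weakly.

u(x) = x**2 + x - 2, classical derivative u'(x) = 2*x + 1.
φ(x) = sin(πx/3), so φ'(x) = π*cos(π*x/3)/3.
Note φ(0) = φ(3) = 0, so the boundary term u·φ vanishes.
LHS = ∫_0^3 u(x) φ'(x) dx = ∫_0^3 (π*x^2*cos(π*x/3)/3 + π*x*cos(π*x/3)/3 - 2*π*cos(π*x/3)/3) dx. Term by term:
  ∫_0^3 -2*π*cos(π*x/3)/3 dx = 0;  ∫_0^3 π*x*cos(π*x/3)/3 dx = -6/π;  ∫_0^3 π*x^2*cos(π*x/3)/3 dx = -18/π.
Sum: 0 − 6/π − 18/π = -24/π.
So LHS = -24/π.
∫_0^3 v(x) φ(x) dx = ∫_0^3 (2*x*sin(π*x/3) + sin(π*x/3)) dx. Term by term:
  ∫_0^3 2*x*sin(π*x/3) dx = 18/π;  ∫_0^3 sin(π*x/3) dx = 6/π.
Sum: 18/π + 6/π = 24/π.
So RHS = -∫_0^3 v(x) φ(x) dx = -24/π.
LHS = RHS, so the identity holds for this test φ.
Moreover u is smooth here and v(x) = u'(x) = 2*x + 1 pointwise, so the identity holds for every test function. Hence v is the weak derivative of u.


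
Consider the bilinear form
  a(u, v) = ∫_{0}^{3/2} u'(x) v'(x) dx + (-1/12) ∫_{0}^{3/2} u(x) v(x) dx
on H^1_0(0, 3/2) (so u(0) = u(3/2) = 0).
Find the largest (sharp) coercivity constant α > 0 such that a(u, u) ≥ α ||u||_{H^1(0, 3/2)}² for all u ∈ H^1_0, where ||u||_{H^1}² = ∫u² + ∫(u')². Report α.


α = (-3 + 16*π^2)/(4*(9 + 4*π^2))

Coercivity of a(·,·) on H^1_0(0, 3/2) means a(u, u) ≥ α ||u||_{H^1}² for every u ∈ H^1_0.
The interval has length L = 3/2, and Poincaré/coercivity depend only on L. Here a(u, u) = ∫(u')² + (-1/12)·∫u².
Here c = -1/12 < 0 with |c| < (π/L)² = 4*π^2/9, so coercivity still holds. The condition a(u,u) ≥ α||u||_{H^1}² reads (1−α)∫(u')² ≥ (α−c)∫u². Any admissible α is ≤ 1 (rapidly oscillating u have ∫u²/∫(u')² → 0), and α = 1 would force 0 ≥ (1−c)∫u², impossible since c < 1; so 1−α > 0. By the sharp Poincaré inequality on H^1_0 of an interval of length L, ∫(u')² ≥ (π/L)²∫u² with equality for the first sine mode sin(π(x−x₀)/L) (x₀ the left endpoint), so the inequality holds for all u iff (1−α)(π/L)² ≥ α − c, i.e. α ≤ ((π/L)² + c)/((π/L)² + 1) = (1 + c(L/π)²)/(1 + (L/π)²). (Direct route, valid since c ≤ 0: Poincaré gives c∫u² ≥ c(L/π)²∫(u')², so a(u,u) ≥ (1 + c(L/π)²)∫(u')², while ||u||_{H^1}² ≤ (1 + (L/π)²)∫(u')²; dividing yields the same α.) With (π/L)² = 4*π^2/9 and c = -1/12, the largest admissible constant is α = ((π/L)² + c)/((π/L)² + 1).
Simplifying, α = (-3 + 16*π^2)/(4*(9 + 4*π^2)).


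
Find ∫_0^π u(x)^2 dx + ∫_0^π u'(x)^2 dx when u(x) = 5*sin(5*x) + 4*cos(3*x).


||u||_{H^1(0,π)}^2 = 405*π

u'(x) = -12*sin(3*x) + 25*cos(5*x).
Expand u² and (u')² and integrate term by term on (0, π), using: for integers n ≥ 1, ∫_0^π sin²(nx) dx = ∫_0^π cos²(nx) dx = π/2; for n ≠ n', ∫_0^π sin(nx)sin(n'x) dx = ∫_0^π cos(nx)cos(n'x) dx = 0; and by product-to-sum, ∫_0^π sin(nx)cos(n'x) dx = ½∫_0^π [sin((n+n')x) + sin((n−n')x)] dx, which is 0 when n+n' is even and 2n/(n²−n'²) when n+n' is odd (it need not vanish on (0, π)).
  u² squared terms: (4)²·∫cos(3x)² dx = 16·π/2 = 8*π;  (5)²·∫sin(5x)² dx = 25·π/2 = 25*π/2.
  u² cross terms: 2·(4)·(5)·∫cos(3x)·sin(5x) dx = 40·(0) = 0.
  So ∫_0^π u² dx = 8*π + 25*π/2 + 0 = 41*π/2.
  (u')² squared terms: (-12)²·∫sin(3x)² dx = 144·π/2 = 72*π;  (25)²·∫cos(5x)² dx = 625·π/2 = 625*π/2.
  (u')² cross terms: 2·(-12)·(25)·∫sin(3x)·cos(5x) dx = -600·(0) = 0.
  So ∫_0^π (u')² dx = 72*π + 625*π/2 + 0 = 769*π/2.
||u||_{H^1}^2 = (41*π/2) + (769*π/2) = 405*π.


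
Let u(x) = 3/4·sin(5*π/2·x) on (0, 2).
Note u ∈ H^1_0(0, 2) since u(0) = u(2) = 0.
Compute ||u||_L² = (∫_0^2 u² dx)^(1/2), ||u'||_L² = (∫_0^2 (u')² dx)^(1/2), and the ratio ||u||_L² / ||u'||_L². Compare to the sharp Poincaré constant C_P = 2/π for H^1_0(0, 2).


||u||_L² / ||u'||_L² = 2/(5*π) < C_P = 2/π.

u(x) = 3/4·sin(5*π/2·x), so u'(x) = 15*π*cos(5*π*x/2)/8.
Writing u(x) = A·sin(kπx/L) with A = 3/4 and k = 5, use ∫_0^L sin²(kπx/L) dx = L/2 and ∫_0^L cos²(kπx/L) dx = L/2.
u² = 9/16·sin²(5*π/2·x) and (u')² = 225*π^2/64·cos²(5*π/2·x), and each of sin², cos² integrates to L/2 = 1 over (0, 2).
∫_0^2 u² dx = 9/16, so ||u||_L² = 3/4.
∫_0^2 (u')² dx = 225*π^2/64, so ||u'||_L² = 15*π/8.
Ratio ||u||_L² / ||u'||_L² = 2/(5*π).
Sharp Poincaré constant on H^1_0(0, 2) is C_P = L/π = 2/π, achieved by sin(π/2·x).
This is the k = 5 harmonic; the ratio L/(kπ) is strictly less than C_P = L/π, consistent with the sharp inequality ||u||_L² ≤ C_P ||u'||_L².


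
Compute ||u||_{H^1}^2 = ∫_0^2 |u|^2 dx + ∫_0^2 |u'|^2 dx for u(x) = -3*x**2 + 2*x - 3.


||u||_{H^1}^2 = 1774/15

The H^1 norm (squared) on an interval (0, L) is
  ||u||_{H^1}^2 = ∫_0^L u(x)^2 dx + ∫_0^L u'(x)^2 dx.
Compute u'(x) = 2 - 6*x.
Then u(x)^2 = 9*x**4 - 12*x**3 + 22*x**2 - 12*x + 9 and u'(x)^2 = 36*x**2 - 24*x + 4.
Integrate each monomial from 0 to 2 using ∫_0^2 c·x^n dx = c·2^(n+1)/(n+1):
  ∫_0^2 u(x)^2 dx = ∫_0^2 (9*x^4 - 12*x^3 + 22*x^2 - 12*x + 9) dx. Term by term:
    ∫_0^2 9*x^4 dx = 288/5;  ∫_0^2 -12*x^3 dx = -48;  ∫_0^2 22*x^2 dx = 176/3;
    ∫_0^2 -12*x dx = -24;  ∫_0^2 9 dx = 18.
  Sum: 288/5 − 48 + 176/3 − 24 + 18 = 934/15.
  ∫_0^2 u'(x)^2 dx = ∫_0^2 (36*x^2 - 24*x + 4) dx. Term by term:
    ∫_0^2 36*x^2 dx = 96;  ∫_0^2 -24*x dx = -48;  ∫_0^2 4 dx = 8.
  Sum: 96 − 48 + 8 = 56.
Adding: ||u||_{H^1}^2 = 934/15 + 56 = 1774/15.


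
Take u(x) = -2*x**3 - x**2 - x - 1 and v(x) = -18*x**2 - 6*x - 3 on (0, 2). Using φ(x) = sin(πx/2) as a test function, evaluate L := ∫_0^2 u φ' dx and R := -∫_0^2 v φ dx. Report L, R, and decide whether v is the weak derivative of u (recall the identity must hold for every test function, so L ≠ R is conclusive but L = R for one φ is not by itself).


LHS = -192/π^3 + 60/π, RHS = -576/π^3 + 180/π. No, v is not the weak derivative of u.

u(x) = -2*x**3 - x**2 - x - 1, classical derivative u'(x) = -6*x**2 - 2*x - 1.
φ(x) = sin(πx/2), so φ'(x) = π*cos(π*x/2)/2.
Note φ(0) = φ(2) = 0, so the boundary term u·φ vanishes.
LHS = ∫_0^2 u(x) φ'(x) dx = ∫_0^2 (-π*x^3*cos(π*x/2) - π*x^2*cos(π*x/2)/2 - π*x*cos(π*x/2)/2 - π*cos(π*x/2)/2) dx. Term by term:
  ∫_0^2 -π*cos(π*x/2)/2 dx = 0;  ∫_0^2 -π*x^3*cos(π*x/2) dx = -192/π^3 + 48/π;  ∫_0^2 -π*x*cos(π*x/2)/2 dx = 4/π;
  ∫_0^2 -π*x^2*cos(π*x/2)/2 dx = 8/π.
Sum: 0 + -192/π^3 + 48/π + 4/π + 8/π = -192/π^3 + 60/π.
So LHS = -192/π^3 + 60/π.
∫_0^2 v(x) φ(x) dx = ∫_0^2 (-18*x^2*sin(π*x/2) - 6*x*sin(π*x/2) - 3*sin(π*x/2)) dx. Term by term:
  ∫_0^2 -3*sin(π*x/2) dx = -12/π;  ∫_0^2 -18*x^2*sin(π*x/2) dx = -144/π + 576/π^3;  ∫_0^2 -6*x*sin(π*x/2) dx = -24/π.
Sum: -12/π + -144/π + 576/π^3 − 24/π = -180/π + 576/π^3.
So RHS = -∫_0^2 v(x) φ(x) dx = -576/π^3 + 180/π.
LHS − RHS = -120/π + 384/π^3 ≠ 0, so the identity fails.
(For a valid weak derivative the identity must hold for EVERY test function, in particular this one. The failure shows v is NOT the weak derivative of u.)
Correct weak derivative would be u'(x) = -6*x**2 - 2*x - 1.


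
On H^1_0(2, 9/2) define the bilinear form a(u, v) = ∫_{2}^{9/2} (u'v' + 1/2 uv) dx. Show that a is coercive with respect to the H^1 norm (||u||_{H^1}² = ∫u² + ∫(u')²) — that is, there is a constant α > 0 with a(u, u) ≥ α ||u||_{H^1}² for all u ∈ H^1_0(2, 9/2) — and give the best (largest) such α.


α = (25 + 8*π^2)/(2*(25 + 4*π^2))

Coercivity of a(·,·) on H^1_0(2, 9/2) means a(u, u) ≥ α ||u||_{H^1}² for every u ∈ H^1_0.
The interval has length L = 5/2, and Poincaré/coercivity depend only on L. Here a(u, u) = ∫(u')² + (1/2)·∫u².
Here 0 < c = 1/2 < 1. The condition a(u,u) ≥ α||u||_{H^1}² reads (1−α)∫(u')² ≥ (α−c)∫u². Any admissible α is ≤ 1 (rapidly oscillating u have ∫u²/∫(u')² → 0), and α = 1 would force 0 ≥ (1−c)∫u², impossible since c < 1; so 1−α > 0. By the sharp Poincaré inequality on H^1_0 of an interval of length L, ∫(u')² ≥ (π/L)²∫u² with equality for the first sine mode sin(π(x−x₀)/L) (x₀ the left endpoint), so the inequality holds for all u iff (1−α)(π/L)² ≥ α − c, i.e. α ≤ ((π/L)² + c)/((π/L)² + 1) = (1 + c(L/π)²)/(1 + (L/π)²). With (π/L)² = 4*π^2/25 and c = 1/2, the largest admissible constant is α = ((π/L)² + c)/((π/L)² + 1).
Simplifying, α = (25 + 8*π^2)/(2*(25 + 4*π^2)).


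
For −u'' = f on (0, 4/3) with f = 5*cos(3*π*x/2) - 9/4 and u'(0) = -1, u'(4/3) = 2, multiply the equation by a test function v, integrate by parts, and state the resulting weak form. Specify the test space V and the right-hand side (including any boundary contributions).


V = H^1(0, 4/3) (v unrestricted at boundary; u is determined up to an additive constant); weak form: ∫_0^4/3 u'v' dx = ∫_0^4/3 (5*cos(3*π*x/2) - 9/4) v dx + 2·v(4/3) + v(0) for all v ∈ V.

Multiply both sides by a test function v and integrate from 0 to 4/3:
  ∫_0^4/3 −u''(x) v(x) dx = ∫_0^4/3 f(x) v(x) dx.
Integrate the LHS by parts once:
  ∫_0^4/3 −u'' v dx = −[u'(x) v(x)]_0^4/3 + ∫_0^4/3 u'(x) v'(x) dx.
Thus ∫_0^4/3 u'(x) v'(x) dx = ∫_0^4/3 f(x) v(x) dx + [u'(x) v(x)]_0^4/3.
Choose V so that boundary terms are either known or forced to vanish.
u has inhomogeneous Neumann u'(0) = -1, u'(4/3) = 2. [u' v]_0^4/3 = (2)·v(4/3) − (-1)·v(0) = 2·v(4/3) + v(0). Take V = H^1(0, 4/3); boundary term becomes part of RHS.
Weak formulation: find u (satisfying any essential BC) such that ∫_0^4/3 u'(x) v'(x) dx = ∫_0^4/3 f v dx + 2·v(4/3) + v(0) for all v ∈ V (Neumann data are natural BCs: they enter the RHS as boundary terms).
Substituting f(x) = 5*cos(3*π*x/2) - 9/4, the right-hand side is ∫_0^4/3 (5*cos(3*π*x/2) - 9/4) v dx + 2·v(4/3) + v(0).
Compatibility check (pure Neumann): taking v ≡ 1 ∈ V gives 0 = ∫_0^4/3 f dx + (2) − (-1), i.e. ∫_0^4/3 f dx must equal u'(0) − u'(4/3) = -3. Indeed ∫_0^4/3 (5*cos(3*π*x/2) - 9/4) dx = -3, so the data are compatible. The solution is then unique only up to an additive constant (fix it e.g. by requiring ∫_0^4/3 u dx = 0).


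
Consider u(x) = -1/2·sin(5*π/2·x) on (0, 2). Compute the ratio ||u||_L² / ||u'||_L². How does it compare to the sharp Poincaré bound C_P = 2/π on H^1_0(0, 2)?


||u||_L² / ||u'||_L² = 2/(5*π) < C_P = 2/π.

u(x) = -1/2·sin(5*π/2·x), so u'(x) = -5*π*cos(5*π*x/2)/4.
Writing u(x) = A·sin(kπx/L) with A = -1/2 and k = 5, use ∫_0^L sin²(kπx/L) dx = L/2 and ∫_0^L cos²(kπx/L) dx = L/2.
u² = 1/4·sin²(5*π/2·x) and (u')² = 25*π^2/16·cos²(5*π/2·x), and each of sin², cos² integrates to L/2 = 1 over (0, 2).
∫_0^2 u² dx = 1/4, so ||u||_L² = 1/2.
∫_0^2 (u')² dx = 25*π^2/16, so ||u'||_L² = 5*π/4.
Ratio ||u||_L² / ||u'||_L² = 2/(5*π).
Sharp Poincaré constant on H^1_0(0, 2) is C_P = L/π = 2/π, achieved by sin(π/2·x).
This is the k = 5 harmonic; the ratio L/(kπ) is strictly less than C_P = L/π, consistent with the sharp inequality ||u||_L² ≤ C_P ||u'||_L².


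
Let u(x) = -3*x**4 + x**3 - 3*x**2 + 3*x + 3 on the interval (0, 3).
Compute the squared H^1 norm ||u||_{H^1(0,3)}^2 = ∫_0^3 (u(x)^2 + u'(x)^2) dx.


||u||_{H^1}^2 = 1659339/28

The H^1 norm (squared) on an interval (0, L) is
  ||u||_{H^1}^2 = ∫_0^L u(x)^2 dx + ∫_0^L u'(x)^2 dx.
Compute u'(x) = -12*x**3 + 3*x**2 - 6*x + 3.
Then u(x)^2 = 9*x**8 - 6*x**7 + 19*x**6 - 24*x**5 - 3*x**4 - 12*x**3 - 9*x**2 + 18*x + 9 and u'(x)^2 = 144*x**6 - 72*x**5 + 153*x**4 - 108*x**3 + 54*x**2 - 36*x + 9.
Integrate each monomial from 0 to 3 using ∫_0^3 c·x^n dx = c·3^(n+1)/(n+1):
  ∫_0^3 u(x)^2 dx = ∫_0^3 (9*x^8 - 6*x^7 + 19*x^6 - 24*x^5 - 3*x^4 - 12*x^3 - 9*x^2 + 18*x + 9) dx. Term by term:
    ∫_0^3 9*x^8 dx = 19683;  ∫_0^3 -6*x^7 dx = -19683/4;  ∫_0^3 19*x^6 dx = 41553/7;
    ∫_0^3 -24*x^5 dx = -2916;  ∫_0^3 -3*x^4 dx = -729/5;  ∫_0^3 -12*x^3 dx = -243;
    ∫_0^3 -9*x^2 dx = -81;  ∫_0^3 18*x dx = 81;  ∫_0^3 9 dx = 27.
  Sum: 19683 − 19683/4 + 41553/7 − 2916 − 729/5 − 243 − 81 + 81 + 27 = 2438883/140.
  ∫_0^3 u'(x)^2 dx = ∫_0^3 (144*x^6 - 72*x^5 + 153*x^4 - 108*x^3 + 54*x^2 - 36*x + 9) dx. Term by term:
    ∫_0^3 144*x^6 dx = 314928/7;  ∫_0^3 -72*x^5 dx = -8748;  ∫_0^3 153*x^4 dx = 37179/5;
    ∫_0^3 -108*x^3 dx = -2187;  ∫_0^3 54*x^2 dx = 486;  ∫_0^3 -36*x dx = -162;
    ∫_0^3 9 dx = 27.
  Sum: 314928/7 − 8748 + 37179/5 − 2187 + 486 − 162 + 27 = 1464453/35.
Adding: ||u||_{H^1}^2 = 2438883/140 + 1464453/35 = 1659339/28.


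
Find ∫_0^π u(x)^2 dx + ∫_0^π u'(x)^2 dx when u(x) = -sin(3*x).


||u||_{H^1(0,π)}^2 = 5*π

u'(x) = -3*cos(3*x).
Expand u² and (u')² and integrate term by term on (0, π), using: for integers n ≥ 1, ∫_0^π sin²(nx) dx = ∫_0^π cos²(nx) dx = π/2; for n ≠ n', ∫_0^π sin(nx)sin(n'x) dx = ∫_0^π cos(nx)cos(n'x) dx = 0; and by product-to-sum, ∫_0^π sin(nx)cos(n'x) dx = ½∫_0^π [sin((n+n')x) + sin((n−n')x)] dx, which is 0 when n+n' is even and 2n/(n²−n'²) when n+n' is odd (it need not vanish on (0, π)).
  u² squared terms: (-1)²·∫sin(3x)² dx = 1·π/2 = π/2.
  So ∫_0^π u² dx = π/2.
  (u')² squared terms: (-3)²·∫cos(3x)² dx = 9·π/2 = 9*π/2.
  So ∫_0^π (u')² dx = 9*π/2.
||u||_{H^1}^2 = (π/2) + (9*π/2) = 5*π.


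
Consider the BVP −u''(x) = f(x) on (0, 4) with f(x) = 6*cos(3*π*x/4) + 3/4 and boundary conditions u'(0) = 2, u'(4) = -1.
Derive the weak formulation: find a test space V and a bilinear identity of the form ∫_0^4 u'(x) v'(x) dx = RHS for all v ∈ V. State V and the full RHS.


V = H^1(0, 4) (v unrestricted at boundary; u is determined up to an additive constant); weak form: ∫_0^4 u'v' dx = ∫_0^4 (6*cos(3*π*x/4) + 3/4) v dx − v(4) − 2·v(0) for all v ∈ V.

Multiply both sides by a test function v and integrate from 0 to 4:
  ∫_0^4 −u''(x) v(x) dx = ∫_0^4 f(x) v(x) dx.
Integrate the LHS by parts once:
  ∫_0^4 −u'' v dx = −[u'(x) v(x)]_0^4 + ∫_0^4 u'(x) v'(x) dx.
Thus ∫_0^4 u'(x) v'(x) dx = ∫_0^4 f(x) v(x) dx + [u'(x) v(x)]_0^4.
Choose V so that boundary terms are either known or forced to vanish.
u has inhomogeneous Neumann u'(0) = 2, u'(4) = -1. [u' v]_0^4 = (-1)·v(4) − (2)·v(0) = − v(4) − 2·v(0). Take V = H^1(0, 4); boundary term becomes part of RHS.
Weak formulation: find u (satisfying any essential BC) such that ∫_0^4 u'(x) v'(x) dx = ∫_0^4 f v dx − v(4) − 2·v(0) for all v ∈ V (Neumann data are natural BCs: they enter the RHS as boundary terms).
Substituting f(x) = 6*cos(3*π*x/4) + 3/4, the right-hand side is ∫_0^4 (6*cos(3*π*x/4) + 3/4) v dx − v(4) − 2·v(0).
Compatibility check (pure Neumann): taking v ≡ 1 ∈ V gives 0 = ∫_0^4 f dx + (-1) − (2), i.e. ∫_0^4 f dx must equal u'(0) − u'(4) = 3. Indeed ∫_0^4 (6*cos(3*π*x/4) + 3/4) dx = 3, so the data are compatible. The solution is then unique only up to an additive constant (fix it e.g. by requiring ∫_0^4 u dx = 0).


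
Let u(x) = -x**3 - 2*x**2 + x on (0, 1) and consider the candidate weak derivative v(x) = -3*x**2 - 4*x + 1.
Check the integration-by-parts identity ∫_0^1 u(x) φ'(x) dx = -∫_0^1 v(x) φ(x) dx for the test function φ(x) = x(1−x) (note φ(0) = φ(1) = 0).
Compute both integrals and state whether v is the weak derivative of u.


LHS = 19/60, RHS = 19/60. Yes, v = u' weakly.

u(x) = -x**3 - 2*x**2 + x, classical derivative u'(x) = -3*x**2 - 4*x + 1.
φ(x) = x(1−x), so φ'(x) = 1 - 2*x.
Note φ(0) = φ(1) = 0, so the boundary term u·φ vanishes.
LHS = ∫_0^1 u(x) φ'(x) dx = ∫_0^1 (2*x^4 + 3*x^3 - 4*x^2 + x) dx. Term by term:
  ∫_0^1 2*x^4 dx = 2/5;  ∫_0^1 3*x^3 dx = 3/4;  ∫_0^1 -4*x^2 dx = -4/3;
  ∫_0^1 x dx = 1/2.
Sum: 2/5 + 3/4 − 4/3 + 1/2 = 19/60.
So LHS = 19/60.
∫_0^1 v(x) φ(x) dx = ∫_0^1 (3*x^4 + x^3 - 5*x^2 + x) dx. Term by term:
  ∫_0^1 3*x^4 dx = 3/5;  ∫_0^1 x^3 dx = 1/4;  ∫_0^1 -5*x^2 dx = -5/3;
  ∫_0^1 x dx = 1/2.
Sum: 3/5 + 1/4 − 5/3 + 1/2 = -19/60.
So RHS = -∫_0^1 v(x) φ(x) dx = 19/60.
LHS = RHS, so the identity holds for this test φ.
Moreover u is smooth here and v(x) = u'(x) = -3*x**2 - 4*x + 1 pointwise, so the identity holds for every test function. Hence v is the weak derivative of u.


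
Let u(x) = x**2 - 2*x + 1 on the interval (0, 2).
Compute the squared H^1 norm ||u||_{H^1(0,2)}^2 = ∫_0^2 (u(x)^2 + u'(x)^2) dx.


||u||_{H^1}^2 = 46/15

The H^1 norm (squared) on an interval (0, L) is
  ||u||_{H^1}^2 = ∫_0^L u(x)^2 dx + ∫_0^L u'(x)^2 dx.
Compute u'(x) = 2*x - 2.
Then u(x)^2 = x**4 - 4*x**3 + 6*x**2 - 4*x + 1 and u'(x)^2 = 4*x**2 - 8*x + 4.
Integrate each monomial from 0 to 2 using ∫_0^2 c·x^n dx = c·2^(n+1)/(n+1):
  ∫_0^2 u(x)^2 dx = ∫_0^2 (x^4 - 4*x^3 + 6*x^2 - 4*x + 1) dx. Term by term:
    ∫_0^2 x^4 dx = 32/5;  ∫_0^2 -4*x^3 dx = -16;  ∫_0^2 6*x^2 dx = 16;
    ∫_0^2 -4*x dx = -8;  ∫_0^2 1 dx = 2.
  Sum: 32/5 − 16 + 16 − 8 + 2 = 2/5.
  ∫_0^2 u'(x)^2 dx = ∫_0^2 (4*x^2 - 8*x + 4) dx. Term by term:
    ∫_0^2 4*x^2 dx = 32/3;  ∫_0^2 -8*x dx = -16;  ∫_0^2 4 dx = 8.
  Sum: 32/3 − 16 + 8 = 8/3.
Adding: ||u||_{H^1}^2 = 2/5 + 8/3 = 46/15.
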